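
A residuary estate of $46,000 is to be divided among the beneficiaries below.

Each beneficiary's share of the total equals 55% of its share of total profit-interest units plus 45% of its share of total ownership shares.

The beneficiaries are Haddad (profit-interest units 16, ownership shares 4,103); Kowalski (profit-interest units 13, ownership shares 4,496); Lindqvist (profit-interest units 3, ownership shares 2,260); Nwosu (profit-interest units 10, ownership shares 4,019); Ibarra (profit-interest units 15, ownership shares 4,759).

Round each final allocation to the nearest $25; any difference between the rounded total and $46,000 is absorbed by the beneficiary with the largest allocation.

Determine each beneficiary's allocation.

Totals — profit-interest units 57, ownership shares 19,637.
Blended shares (55% profit-interest units + 45% ownership shares): Haddad 0.2484; Kowalski 0.2285; Lindqvist 0.0807; Nwosu 0.1886; Ibarra 0.2538.
Proportional shares: Haddad 11,426.86; Kowalski 10,509.56; Lindqvist 3,713.92; Nwosu 8,675.16; Ibarra 11,674.51.
Rounded to nearest $25: Haddad $11,425; Kowalski $10,500; Lindqvist $3,725; Nwosu $8,675; Ibarra $11,675. Sum = $46,000.
No rounding difference to absorb.

Haddad: $11,425 | Kowalski: $10,500 | Lindqvist: $3,725 | Nwosu: $8,675 | Ibarra: $11,675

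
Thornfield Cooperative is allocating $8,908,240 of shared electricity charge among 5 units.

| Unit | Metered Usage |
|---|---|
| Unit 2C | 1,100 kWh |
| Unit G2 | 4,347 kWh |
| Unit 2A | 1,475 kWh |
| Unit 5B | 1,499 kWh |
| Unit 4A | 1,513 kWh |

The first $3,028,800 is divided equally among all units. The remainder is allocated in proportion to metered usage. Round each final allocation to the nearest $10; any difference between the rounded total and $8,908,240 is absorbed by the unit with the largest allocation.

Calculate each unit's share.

Unit 2C: $1,256,800 · Unit G2: $3,178,530 · Unit 2A: $1,478,740 · Unit 5B: $1,492,940 · Unit 4A: $1,501,230

Equal tier: $3,028,800 ÷ 5 = $605,760 apiece.
Remainder $5,879,440 by metered usage (total 9,934): Unit 2C 651,035.23 → $651,040; Unit G2 2,572,772.87 → $2,572,770; Unit 2A 872,979.06 → $872,980; Unit 5B 887,183.47 → $887,180; Unit 4A 895,469.37 → $895,470.
Totals: Unit 2C $605,760 + $651,040 = $1,256,800; Unit G2 $605,760 + $2,572,770 = $3,178,530; Unit 2A $605,760 + $872,980 = $1,478,740; Unit 5B $605,760 + $887,180 = $1,492,940; Unit 4A $605,760 + $895,470 = $1,501,230.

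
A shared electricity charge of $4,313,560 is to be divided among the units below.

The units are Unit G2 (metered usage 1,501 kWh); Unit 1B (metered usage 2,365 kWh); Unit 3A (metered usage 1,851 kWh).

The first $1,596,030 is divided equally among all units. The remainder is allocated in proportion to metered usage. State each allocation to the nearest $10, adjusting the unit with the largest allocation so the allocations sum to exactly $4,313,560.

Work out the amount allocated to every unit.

Unit G2: $1,245,500 | Unit 1B: $1,656,190 | Unit 3A: $1,411,870

Equal tier: $1,596,030 ÷ 3 = $532,010 apiece.
Remainder $2,717,530 by metered usage (total 5,717): Unit G2 713,488.29 → $713,490; Unit 1B 1,124,183.74 → $1,124,180; Unit 3A 879,857.97 → $879,860.
Totals: Unit G2 $532,010 + $713,490 = $1,245,500; Unit 1B $532,010 + $1,124,180 = $1,656,190; Unit 3A $532,010 + $879,860 = $1,411,870.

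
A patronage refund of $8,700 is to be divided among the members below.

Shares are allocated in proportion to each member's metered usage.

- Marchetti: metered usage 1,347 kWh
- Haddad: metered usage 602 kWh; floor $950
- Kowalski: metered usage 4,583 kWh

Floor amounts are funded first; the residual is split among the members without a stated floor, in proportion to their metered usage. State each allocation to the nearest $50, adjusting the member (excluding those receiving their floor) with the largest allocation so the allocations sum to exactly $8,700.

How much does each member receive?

Guaranteed amounts: Haddad $950. Balance $7,750.
Balance split over remaining metered usage 5,930: Marchetti 1,760.41 → $1,750; Kowalski 5,989.59 → $6,000.

Marchetti: $1,750 · Haddad: $950 · Kowalski: $6,000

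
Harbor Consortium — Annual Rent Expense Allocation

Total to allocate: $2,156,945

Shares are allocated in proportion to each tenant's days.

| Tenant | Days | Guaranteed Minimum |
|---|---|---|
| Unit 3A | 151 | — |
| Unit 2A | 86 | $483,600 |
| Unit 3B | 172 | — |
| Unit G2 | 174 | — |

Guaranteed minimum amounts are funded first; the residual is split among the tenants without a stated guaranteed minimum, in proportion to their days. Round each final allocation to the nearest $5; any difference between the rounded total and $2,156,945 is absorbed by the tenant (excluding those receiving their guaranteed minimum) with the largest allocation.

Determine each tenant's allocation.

Unit 3A: $508,400 | Unit 2A: $483,600 | Unit 3B: $579,105 | Unit G2: $585,840

Minimums first: Unit 2A $483,600. Residual $1,673,345.
Residual split over remaining days 497: Unit 3A 508,400.59 → $508,400; Unit 3B 579,105.31 → $579,105; Unit G2 585,839.09 → $585,840.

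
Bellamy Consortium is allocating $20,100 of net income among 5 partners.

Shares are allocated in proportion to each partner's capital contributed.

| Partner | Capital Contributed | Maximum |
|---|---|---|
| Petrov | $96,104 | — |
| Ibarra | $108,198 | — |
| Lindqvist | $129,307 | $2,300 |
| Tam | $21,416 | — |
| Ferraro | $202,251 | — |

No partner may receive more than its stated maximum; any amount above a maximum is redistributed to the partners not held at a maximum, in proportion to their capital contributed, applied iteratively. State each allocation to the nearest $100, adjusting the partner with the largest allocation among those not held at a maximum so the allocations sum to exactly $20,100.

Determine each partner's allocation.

Petrov: $4,000 · Ibarra: $4,500 · Lindqvist: $2,300 · Tam: $900 · Ferraro: $8,400

Total capital contributed = 557,276.
Unconstrained shares: Petrov 3,466.31; Ibarra 3,902.52; Lindqvist 4,663.88; Tam 772.44; Ferraro 7,294.85.
Capped: Lindqvist ($2,300); remaining pool $17,800 reallocated over remaining capital contributed 427,969.
Shares after redistribution: Petrov 3,997.14 → $4,000; Ibarra 4,500.15 → $4,500; Tam 890.73 → $900; Ferraro 8,411.98 → $8,400.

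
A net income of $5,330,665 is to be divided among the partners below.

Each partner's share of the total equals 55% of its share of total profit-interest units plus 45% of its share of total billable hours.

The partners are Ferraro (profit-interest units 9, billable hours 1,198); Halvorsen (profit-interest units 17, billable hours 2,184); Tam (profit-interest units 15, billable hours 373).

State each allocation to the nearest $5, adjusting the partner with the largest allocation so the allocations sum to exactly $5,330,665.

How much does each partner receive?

Ferraro: $1,408,895 | Halvorsen: $2,610,855 | Tam: $1,310,915

Totals — profit-interest units 41, billable hours 3,755.
Blended shares (55% profit-interest units + 45% billable hours): Ferraro 0.2643; Halvorsen 0.4898; Tam 0.2459.
Unrounded shares: Ferraro 1,408,896.27; Halvorsen 2,610,852.07; Tam 1,310,916.67.
At nearest $5: Ferraro $1,408,895; Halvorsen $2,610,850; Tam $1,310,915. Sum = $5,330,660.
Difference $5,330,665 − $5,330,660 = +$5 applied to largest allocation (Halvorsen): Halvorsen becomes $2,610,855.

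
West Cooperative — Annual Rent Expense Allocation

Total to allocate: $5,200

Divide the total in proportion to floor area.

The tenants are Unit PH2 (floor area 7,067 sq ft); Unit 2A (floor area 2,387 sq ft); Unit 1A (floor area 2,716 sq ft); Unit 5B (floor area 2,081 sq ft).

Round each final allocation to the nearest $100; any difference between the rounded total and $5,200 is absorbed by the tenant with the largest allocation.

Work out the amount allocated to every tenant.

Total floor area = 14,251.
Raw shares: Unit PH2 7,067/14,251 × $5,200 = 2,578.65; Unit 2A 2,387/14,251 × $5,200 = 870.98; Unit 1A 2,716/14,251 × $5,200 = 991.03; Unit 5B 2,081/14,251 × $5,200 = 759.33.
Rounded to nearest $100: Unit PH2 $2,600; Unit 2A $900; Unit 1A $1,000; Unit 5B $800. Sum = $5,300.
Difference $5,200 − $5,300 = −$100 applied to largest allocation (Unit PH2): Unit PH2 becomes $2,500.

Unit PH2: $2,500 | Unit 2A: $900 | Unit 1A: $1,000 | Unit 5B: $800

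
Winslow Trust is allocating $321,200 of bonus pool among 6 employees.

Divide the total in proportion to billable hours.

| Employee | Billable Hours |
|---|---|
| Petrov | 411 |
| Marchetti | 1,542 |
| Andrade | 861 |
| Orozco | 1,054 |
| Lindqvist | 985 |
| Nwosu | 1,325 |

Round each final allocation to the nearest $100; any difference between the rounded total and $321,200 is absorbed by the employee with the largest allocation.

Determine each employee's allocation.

Petrov: $21,400; Marchetti: $80,100; Andrade: $44,800; Orozco: $54,800; Lindqvist: $51,200; Nwosu: $68,900

Billable hours total: 6,178.
Raw shares: Petrov 411/6,178 × $321,200 = 21,368.27; Marchetti 1,542/6,178 × $321,200 = 80,170.02; Andrade 861/6,178 × $321,200 = 44,764.20; Orozco 1,054/6,178 × $321,200 = 54,798.45; Lindqvist 985/6,178 × $321,200 = 51,211.07; Nwosu 1,325/6,178 × $321,200 = 68,887.99.
At nearest $100: Petrov $21,400; Marchetti $80,200; Andrade $44,800; Orozco $54,800; Lindqvist $51,200; Nwosu $68,900. Sum = $321,300.
Difference $321,200 − $321,300 = −$100 applied to largest allocation (Marchetti): Marchetti becomes $80,100.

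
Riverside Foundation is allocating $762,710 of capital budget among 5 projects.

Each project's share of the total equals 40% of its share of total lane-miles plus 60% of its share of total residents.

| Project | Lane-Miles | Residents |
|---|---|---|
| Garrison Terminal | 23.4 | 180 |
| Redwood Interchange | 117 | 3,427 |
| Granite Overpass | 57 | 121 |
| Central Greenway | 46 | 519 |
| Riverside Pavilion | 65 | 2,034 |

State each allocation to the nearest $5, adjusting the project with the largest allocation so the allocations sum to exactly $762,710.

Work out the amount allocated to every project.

Lane-miles total 308.4; residents total 6,281.
Composite weights (40% lane-miles + 60% residents): Garrison Terminal 0.0475; Redwood Interchange 0.4791; Granite Overpass 0.0855; Central Greenway 0.1092; Riverside Pavilion 0.2786.
Unrounded shares: Garrison Terminal 36,262.98; Redwood Interchange 365,429.03; Granite Overpass 65,203.03; Central Greenway 83,319.10; Riverside Pavilion 212,495.86.
At nearest $5: Garrison Terminal $36,265; Redwood Interchange $365,430; Granite Overpass $65,205; Central Greenway $83,320; Riverside Pavilion $212,495. Sum = $762,715.
Difference $762,710 − $762,715 = −$5 applied to largest allocation (Redwood Interchange): Redwood Interchange becomes $365,425.

Garrison Terminal: $36,265 | Redwood Interchange: $365,425 | Granite Overpass: $65,205 | Central Greenway: $83,320 | Riverside Pavilion: $212,495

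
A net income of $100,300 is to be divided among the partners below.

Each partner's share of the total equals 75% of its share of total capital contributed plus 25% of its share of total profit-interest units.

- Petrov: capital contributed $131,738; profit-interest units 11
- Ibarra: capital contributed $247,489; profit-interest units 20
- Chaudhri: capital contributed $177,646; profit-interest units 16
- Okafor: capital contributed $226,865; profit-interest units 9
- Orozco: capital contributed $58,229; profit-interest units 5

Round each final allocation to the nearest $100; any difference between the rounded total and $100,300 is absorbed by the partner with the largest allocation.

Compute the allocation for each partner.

Petrov: $16,300; Ibarra: $30,300; Chaudhri: $22,400; Okafor: $24,000; Orozco: $7,300

Capital contributed total 841,967; profit-interest units total 61.
Blended shares (75% capital contributed + 25% profit-interest units): Petrov 0.1624; Ibarra 0.3024; Chaudhri 0.2238; Okafor 0.2390; Orozco 0.0724.
Raw shares: Petrov 16,291.77; Ibarra 30,333.06; Chaudhri 22,448.72; Okafor 23,968.70; Orozco 7,257.76.
After rounding ($100): Petrov $16,300; Ibarra $30,300; Chaudhri $22,400; Okafor $24,000; Orozco $7,300. Sum = $100,300.
No rounding difference to absorb.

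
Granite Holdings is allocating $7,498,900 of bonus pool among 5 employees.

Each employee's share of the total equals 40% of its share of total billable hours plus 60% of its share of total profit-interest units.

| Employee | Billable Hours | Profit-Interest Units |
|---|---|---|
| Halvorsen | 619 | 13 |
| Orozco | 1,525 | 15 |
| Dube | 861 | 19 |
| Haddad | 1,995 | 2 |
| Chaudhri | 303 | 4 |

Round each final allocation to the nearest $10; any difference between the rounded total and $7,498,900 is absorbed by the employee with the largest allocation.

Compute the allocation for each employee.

Totals — billable hours 5,303, profit-interest units 53.
Blended shares (40% billable hours + 60% profit-interest units): Halvorsen 0.1939; Orozco 0.2848; Dube 0.2800; Haddad 0.1731; Chaudhri 0.0681.
Proportional shares: Halvorsen 1,453,739.48; Orozco 2,135,990.80; Dube 2,099,982.29; Haddad 1,298,227.34; Chaudhri 510,960.10.
Rounded to nearest $10: Halvorsen $1,453,740; Orozco $2,135,990; Dube $2,099,980; Haddad $1,298,230; Chaudhri $510,960. Sum = $7,498,900.
No rounding difference to absorb.

Halvorsen: $1,453,740 · Orozco: $2,135,990 · Dube: $2,099,980 · Haddad: $1,298,230 · Chaudhri: $510,960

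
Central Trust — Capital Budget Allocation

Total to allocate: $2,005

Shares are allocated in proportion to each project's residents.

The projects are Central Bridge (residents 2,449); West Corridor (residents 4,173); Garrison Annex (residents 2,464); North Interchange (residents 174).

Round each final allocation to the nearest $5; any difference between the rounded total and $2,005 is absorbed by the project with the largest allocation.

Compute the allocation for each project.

Central Bridge: $530; West Corridor: $900; Garrison Annex: $535; North Interchange: $40

Total residents = 9,260.
Pro-rata amounts: Central Bridge 2,449/9,260 × $2,005 = 530.26; West Corridor 4,173/9,260 × $2,005 = 903.55; Garrison Annex 2,464/9,260 × $2,005 = 533.51; North Interchange 174/9,260 × $2,005 = 37.67.
At nearest $5: Central Bridge $530; West Corridor $905; Garrison Annex $535; North Interchange $40. Sum = $2,010.
Difference $2,005 − $2,010 = −$5 applied to largest allocation (West Corridor): West Corridor becomes $900.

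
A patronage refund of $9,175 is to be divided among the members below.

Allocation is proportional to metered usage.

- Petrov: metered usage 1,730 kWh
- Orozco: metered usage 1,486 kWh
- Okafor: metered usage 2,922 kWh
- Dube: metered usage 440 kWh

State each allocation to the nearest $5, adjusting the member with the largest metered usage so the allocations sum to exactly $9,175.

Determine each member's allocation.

Total metered usage = 6,578.
Unrounded shares: Petrov 1,730/6,578 × $9,175 = 2,413.01; Orozco 1,486/6,578 × $9,175 = 2,072.67; Okafor 2,922/6,578 × $9,175 = 4,075.61; Dube 440/6,578 × $9,175 = 613.71.
At nearest $5: Petrov $2,415; Orozco $2,075; Okafor $4,075; Dube $615. Sum = $9,180.
Difference $9,175 − $9,180 = −$5 applied to largest metered usage (Okafor): Okafor becomes $4,070.

Petrov: $2,415 | Orozco: $2,075 | Okafor: $4,070 | Dube: $615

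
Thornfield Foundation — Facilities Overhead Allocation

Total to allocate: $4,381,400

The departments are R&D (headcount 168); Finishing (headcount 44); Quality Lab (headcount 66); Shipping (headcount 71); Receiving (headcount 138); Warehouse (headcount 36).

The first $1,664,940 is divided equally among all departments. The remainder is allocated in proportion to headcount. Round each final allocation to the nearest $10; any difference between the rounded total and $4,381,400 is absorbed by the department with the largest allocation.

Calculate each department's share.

R&D: $1,150,090; Finishing: $506,030; Quality Lab: $620,290; Shipping: $646,260; Receiving: $994,260; Warehouse: $464,470

Equal tier: $1,664,940 ÷ 6 = $277,490 apiece.
Remainder $2,716,460 by headcount (total 523): R&D 872,591.36 → $872,590; Finishing 228,535.83 → $228,540; Quality Lab 342,803.75 → $342,800; Shipping 368,773.73 → $368,770; Receiving 716,771.47 → $716,770; Warehouse 186,983.86 → $186,980.
Rounding difference +$10 on remainder applied to R&D.
Totals: R&D $277,490 + $872,600 = $1,150,090; Finishing $277,490 + $228,540 = $506,030; Quality Lab $277,490 + $342,800 = $620,290; Shipping $277,490 + $368,770 = $646,260; Receiving $277,490 + $716,770 = $994,260; Warehouse $277,490 + $186,980 = $464,470.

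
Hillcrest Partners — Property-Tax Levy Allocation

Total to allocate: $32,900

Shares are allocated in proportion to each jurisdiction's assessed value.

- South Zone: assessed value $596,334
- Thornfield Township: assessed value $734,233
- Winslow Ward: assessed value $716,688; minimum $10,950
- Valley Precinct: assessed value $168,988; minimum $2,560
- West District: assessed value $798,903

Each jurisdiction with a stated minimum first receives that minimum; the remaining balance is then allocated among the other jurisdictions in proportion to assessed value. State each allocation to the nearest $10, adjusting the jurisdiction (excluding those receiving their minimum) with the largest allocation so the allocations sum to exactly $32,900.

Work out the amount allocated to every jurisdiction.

South Zone: $5,430; Thornfield Township: $6,690; Winslow Ward: $10,950; Valley Precinct: $2,560; West District: $7,270

Guaranteed amounts: Winslow Ward $10,950; Valley Precinct $2,560. Balance $19,390.
Balance split over remaining assessed value 2,129,470: South Zone 5,429.95 → $5,430; Thornfield Township 6,685.60 → $6,690; West District 7,274.45 → $7,270.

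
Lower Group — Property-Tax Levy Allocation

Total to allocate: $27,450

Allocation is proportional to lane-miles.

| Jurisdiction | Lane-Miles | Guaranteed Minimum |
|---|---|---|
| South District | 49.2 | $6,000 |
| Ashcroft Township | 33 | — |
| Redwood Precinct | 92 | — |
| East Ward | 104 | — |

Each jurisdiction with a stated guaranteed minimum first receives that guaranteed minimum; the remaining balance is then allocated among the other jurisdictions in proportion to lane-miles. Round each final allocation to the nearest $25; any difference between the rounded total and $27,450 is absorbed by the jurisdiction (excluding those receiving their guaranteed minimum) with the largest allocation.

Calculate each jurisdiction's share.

South District: $6,000 | Ashcroft Township: $3,100 | Redwood Precinct: $8,625 | East Ward: $9,725

Fund the minimums — South District $6,000. Balance $21,450.
Balance split over remaining lane-miles 229: Ashcroft Township 3,091.05 → $3,100; Redwood Precinct 8,617.47 → $8,625; East Ward 9,741.48 → $9,750.
Rounding difference −$25 applied to East Ward → $9,725.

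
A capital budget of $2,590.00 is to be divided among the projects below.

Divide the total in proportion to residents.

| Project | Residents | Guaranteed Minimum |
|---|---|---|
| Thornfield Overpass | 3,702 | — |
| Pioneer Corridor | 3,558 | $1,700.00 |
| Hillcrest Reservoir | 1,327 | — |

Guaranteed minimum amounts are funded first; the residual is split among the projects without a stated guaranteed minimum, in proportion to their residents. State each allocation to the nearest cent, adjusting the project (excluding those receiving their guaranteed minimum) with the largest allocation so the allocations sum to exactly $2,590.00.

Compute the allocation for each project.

Thornfield Overpass: $655.16 | Pioneer Corridor: $1,700.00 | Hillcrest Reservoir: $234.84

Guaranteed amounts: Pioneer Corridor $1,700.00. Residual $890.00.
Residual split over remaining residents 5,029: Thornfield Overpass 655.1561 → $655.16; Hillcrest Reservoir 234.8439 → $234.84.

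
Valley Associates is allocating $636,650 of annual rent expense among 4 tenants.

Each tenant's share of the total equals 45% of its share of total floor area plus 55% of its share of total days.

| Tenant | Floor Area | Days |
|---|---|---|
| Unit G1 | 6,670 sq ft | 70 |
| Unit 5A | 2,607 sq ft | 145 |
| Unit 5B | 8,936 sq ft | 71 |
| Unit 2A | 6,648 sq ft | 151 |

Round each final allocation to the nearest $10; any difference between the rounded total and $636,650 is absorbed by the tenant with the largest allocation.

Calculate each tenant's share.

Unit G1: $132,950; Unit 5A: $146,230; Unit 5B: $159,870; Unit 2A: $197,600

Floor area total 24,861; days total 437.
Blended shares (45% floor area + 55% days): Unit G1 0.2088; Unit 5A 0.2297; Unit 5B 0.2511; Unit 2A 0.3104.
Raw shares: Unit G1 132,952.86; Unit 5A 146,227.46; Unit 5B 159,867.01; Unit 2A 197,602.67.
After rounding ($10): Unit G1 $132,950; Unit 5A $146,230; Unit 5B $159,870; Unit 2A $197,600. Sum = $636,650.
Rounded total matches; no reconciliation needed.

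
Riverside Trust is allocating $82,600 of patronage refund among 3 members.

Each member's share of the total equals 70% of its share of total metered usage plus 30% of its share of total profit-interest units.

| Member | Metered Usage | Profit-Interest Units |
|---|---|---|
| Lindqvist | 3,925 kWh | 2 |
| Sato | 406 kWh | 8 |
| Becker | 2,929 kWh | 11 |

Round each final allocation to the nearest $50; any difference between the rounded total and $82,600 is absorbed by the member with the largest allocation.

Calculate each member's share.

Lindqvist: $33,600 · Sato: $12,650 · Becker: $36,350

Totals — metered usage 7,260, profit-interest units 21.
Combined weights (70% metered usage + 30% profit-interest units): Lindqvist 0.4070; Sato 0.1534; Becker 0.4396.
Pro-rata amounts: Lindqvist 33,619.44; Sato 12,673.46; Becker 36,307.10.
Rounded to nearest $50: Lindqvist $33,600; Sato $12,650; Becker $36,300. Sum = $82,550.
Difference $82,600 − $82,550 = +$50 applied to largest allocation (Becker): Becker becomes $36,350.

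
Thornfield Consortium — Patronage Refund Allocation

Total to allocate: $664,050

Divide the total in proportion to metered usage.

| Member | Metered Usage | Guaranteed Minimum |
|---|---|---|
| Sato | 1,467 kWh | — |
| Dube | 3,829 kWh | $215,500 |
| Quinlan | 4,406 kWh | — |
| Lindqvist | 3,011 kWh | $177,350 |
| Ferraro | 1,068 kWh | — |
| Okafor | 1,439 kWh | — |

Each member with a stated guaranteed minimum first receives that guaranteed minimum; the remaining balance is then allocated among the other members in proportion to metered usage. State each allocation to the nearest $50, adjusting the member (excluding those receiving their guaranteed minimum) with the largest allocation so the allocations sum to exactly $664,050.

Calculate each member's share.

Sato: $47,500 | Dube: $215,500 | Quinlan: $142,600 | Lindqvist: $177,350 | Ferraro: $34,550 | Okafor: $46,550

Guaranteed amounts: Dube $215,500; Lindqvist $177,350. Balance $271,200.
Balance split over remaining metered usage 8,380: Sato 47,476.18 → $47,500; Quinlan 142,590.36 → $142,600; Ferraro 34,563.44 → $34,550; Okafor 46,570.02 → $46,550.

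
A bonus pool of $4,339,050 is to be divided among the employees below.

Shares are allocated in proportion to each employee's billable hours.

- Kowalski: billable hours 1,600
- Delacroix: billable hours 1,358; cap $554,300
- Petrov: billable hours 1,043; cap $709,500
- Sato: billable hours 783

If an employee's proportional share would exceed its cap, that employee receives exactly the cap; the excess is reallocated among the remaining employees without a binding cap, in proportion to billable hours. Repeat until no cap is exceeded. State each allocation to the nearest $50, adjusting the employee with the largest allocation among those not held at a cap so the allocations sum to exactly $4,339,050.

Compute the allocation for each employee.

Total billable hours = 4,784.
Pro-rata shares before constraints: Kowalski 1,451,187.29; Delacroix 1,231,695.21; Petrov 945,992.72; Sato 710,174.78.
Capped: Delacroix ($554,300), Petrov ($709,500); remaining pool $3,075,250 reallocated over remaining billable hours 2,383.
Redistributed shares: Kowalski 2,064,792.28 → $2,064,800; Sato 1,010,457.72 → $1,010,450.

Kowalski: $2,064,800 · Delacroix: $554,300 · Petrov: $709,500 · Sato: $1,010,450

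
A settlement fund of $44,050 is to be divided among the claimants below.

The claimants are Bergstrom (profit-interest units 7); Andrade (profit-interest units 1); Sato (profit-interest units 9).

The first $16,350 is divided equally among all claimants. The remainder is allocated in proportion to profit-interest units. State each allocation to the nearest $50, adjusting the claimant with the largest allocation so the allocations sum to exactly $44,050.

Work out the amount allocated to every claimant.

First tranche $16,350 split equally: $5,450 each.
Remainder $27,700 by profit-interest units (total 17): Bergstrom 11,405.88 → $11,400; Andrade 1,629.41 → $1,650; Sato 14,664.71 → $14,650.
Totals: Bergstrom $5,450 + $11,400 = $16,850; Andrade $5,450 + $1,650 = $7,100; Sato $5,450 + $14,650 = $20,100.

Bergstrom: $16,850 | Andrade: $7,100 | Sato: $20,100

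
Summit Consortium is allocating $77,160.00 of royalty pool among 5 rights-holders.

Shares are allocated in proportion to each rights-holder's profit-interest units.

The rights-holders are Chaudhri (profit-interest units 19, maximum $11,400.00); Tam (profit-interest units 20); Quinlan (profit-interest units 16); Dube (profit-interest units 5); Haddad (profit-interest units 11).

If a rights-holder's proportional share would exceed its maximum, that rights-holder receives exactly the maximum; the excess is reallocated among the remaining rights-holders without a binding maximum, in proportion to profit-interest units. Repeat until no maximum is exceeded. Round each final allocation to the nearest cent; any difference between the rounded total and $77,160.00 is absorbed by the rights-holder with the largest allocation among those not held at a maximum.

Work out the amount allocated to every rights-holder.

Chaudhri: $11,400.00 | Tam: $25,292.30 | Quinlan: $20,233.85 | Dube: $6,323.08 | Haddad: $13,910.77

Combined profit-interest units = 71.
Pro-rata shares before constraints: Chaudhri 20,648.4507; Tam 21,735.2113; Quinlan 17,388.1690; Dube 5,433.8028; Haddad 11,954.3662.
Capped: Chaudhri ($11,400.00); balance $65,760.00 reallocated over remaining profit-interest units 52.
Shares after redistribution: Tam 25,292.3077 → $25,292.31; Quinlan 20,233.8462 → $20,233.85; Dube 6,323.0769 → $6,323.08; Haddad 13,910.7692 → $13,910.77.
Rounding difference −$0.01 applied to Tam → $25,292.30.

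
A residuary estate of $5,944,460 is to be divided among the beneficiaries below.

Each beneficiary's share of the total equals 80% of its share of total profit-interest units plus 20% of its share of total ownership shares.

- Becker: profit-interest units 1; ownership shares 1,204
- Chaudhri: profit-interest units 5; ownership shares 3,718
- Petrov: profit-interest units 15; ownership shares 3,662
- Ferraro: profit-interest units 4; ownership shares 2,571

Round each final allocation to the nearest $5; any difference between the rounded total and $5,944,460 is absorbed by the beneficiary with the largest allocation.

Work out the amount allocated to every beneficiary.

Becker: $318,545 · Chaudhri: $1,347,375 · Petrov: $3,243,635 · Ferraro: $1,034,905

Totals — profit-interest units 25, ownership shares 11,155.
Blended shares (80% profit-interest units + 20% ownership shares): Becker 0.0536; Chaudhri 0.2267; Petrov 0.5457; Ferraro 0.1741.
Pro-rata amounts: Becker 318,544.19; Chaudhri 1,347,375.41; Petrov 3,243,634.17; Ferraro 1,034,906.24.
Rounded to nearest $5: Becker $318,545; Chaudhri $1,347,375; Petrov $3,243,635; Ferraro $1,034,905. Sum = $5,944,460.
Sum already equals the total — no adjustment.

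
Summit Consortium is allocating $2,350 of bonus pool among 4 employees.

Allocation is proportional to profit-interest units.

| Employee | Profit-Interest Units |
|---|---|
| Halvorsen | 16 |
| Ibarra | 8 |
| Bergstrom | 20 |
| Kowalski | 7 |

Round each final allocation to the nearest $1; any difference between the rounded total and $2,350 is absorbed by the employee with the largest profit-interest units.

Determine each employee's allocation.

Halvorsen: $737 · Ibarra: $369 · Bergstrom: $921 · Kowalski: $323

Combined profit-interest units = 51.
Unrounded shares: Halvorsen 16/51 × $2,350 = 737.25; Ibarra 8/51 × $2,350 = 368.63; Bergstrom 20/51 × $2,350 = 921.57; Kowalski 7/51 × $2,350 = 322.55.
Rounded to nearest $1: Halvorsen $737; Ibarra $369; Bergstrom $922; Kowalski $323. Sum = $2,351.
Difference $2,350 − $2,351 = −$1 applied to largest profit-interest units (Bergstrom): Bergstrom becomes $921.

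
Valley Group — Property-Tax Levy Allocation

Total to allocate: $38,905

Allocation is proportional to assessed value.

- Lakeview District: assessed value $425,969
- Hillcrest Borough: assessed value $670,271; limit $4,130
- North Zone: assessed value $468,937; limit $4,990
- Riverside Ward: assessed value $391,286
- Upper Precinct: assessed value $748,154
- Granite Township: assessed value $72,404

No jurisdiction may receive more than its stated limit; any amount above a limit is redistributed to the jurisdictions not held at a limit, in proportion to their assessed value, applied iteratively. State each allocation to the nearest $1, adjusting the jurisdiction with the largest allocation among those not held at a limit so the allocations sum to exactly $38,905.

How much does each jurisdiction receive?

Lakeview District: $7,747; Hillcrest Borough: $4,130; North Zone: $4,990; Riverside Ward: $7,116; Upper Precinct: $13,605; Granite Township: $1,317

Sum of assessed value: 2,777,021.
Pro-rata shares before constraints: Lakeview District 5,967.66; Hillcrest Borough 9,390.24; North Zone 6,569.63; Riverside Ward 5,481.77; Upper Precinct 10,481.35; Granite Township 1,014.35.
Capped: Hillcrest Borough ($4,130), North Zone ($4,990); balance $29,785 reallocated over remaining assessed value 1,637,813.
Shares after redistribution: Lakeview District 7,746.60 → $7,747; Riverside Ward 7,115.86 → $7,116; Upper Precinct 13,605.81 → $13,606; Granite Township 1,316.73 → $1,317.
Rounding difference −$1 applied to Upper Precinct → $13,605.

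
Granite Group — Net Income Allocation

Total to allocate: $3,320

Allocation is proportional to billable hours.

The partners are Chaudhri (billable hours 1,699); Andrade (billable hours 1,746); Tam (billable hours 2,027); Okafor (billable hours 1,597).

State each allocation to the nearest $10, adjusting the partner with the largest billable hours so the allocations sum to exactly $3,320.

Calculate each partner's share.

Chaudhri: $800; Andrade: $820; Tam: $950; Okafor: $750

Sum of billable hours: 1,699 + 1,746 + 2,027 + 1,597 = 7,069.
Unrounded shares: Chaudhri 797.95; Andrade 820.02; Tam 951.99; Okafor 750.04.
Rounded to nearest $10: Chaudhri $800; Andrade $820; Tam $950; Okafor $750. Sum = $3,320.
No rounding difference to absorb.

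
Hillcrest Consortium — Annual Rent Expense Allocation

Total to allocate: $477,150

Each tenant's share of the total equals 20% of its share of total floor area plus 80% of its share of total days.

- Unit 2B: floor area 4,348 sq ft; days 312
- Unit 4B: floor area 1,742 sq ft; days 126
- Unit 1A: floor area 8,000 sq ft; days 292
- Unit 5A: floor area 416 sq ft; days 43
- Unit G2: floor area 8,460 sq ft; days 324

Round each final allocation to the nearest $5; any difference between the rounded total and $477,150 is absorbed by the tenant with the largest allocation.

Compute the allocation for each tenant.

Floor area total 22,966; days total 1,097.
Composite weights (20% floor area + 80% days): Unit 2B 0.2654; Unit 4B 0.1071; Unit 1A 0.2826; Unit 5A 0.0350; Unit G2 0.3100.
Pro-rata amounts: Unit 2B 126,632.89; Unit 4B 51,082.35; Unit 1A 134,848.60; Unit 5A 16,691.18; Unit G2 147,894.98.
At nearest $5: Unit 2B $126,635; Unit 4B $51,080; Unit 1A $134,850; Unit 5A $16,690; Unit G2 $147,895. Sum = $477,150.
No rounding difference to absorb.

Unit 2B: $126,635 · Unit 4B: $51,080 · Unit 1A: $134,850 · Unit 5A: $16,690 · Unit G2: $147,895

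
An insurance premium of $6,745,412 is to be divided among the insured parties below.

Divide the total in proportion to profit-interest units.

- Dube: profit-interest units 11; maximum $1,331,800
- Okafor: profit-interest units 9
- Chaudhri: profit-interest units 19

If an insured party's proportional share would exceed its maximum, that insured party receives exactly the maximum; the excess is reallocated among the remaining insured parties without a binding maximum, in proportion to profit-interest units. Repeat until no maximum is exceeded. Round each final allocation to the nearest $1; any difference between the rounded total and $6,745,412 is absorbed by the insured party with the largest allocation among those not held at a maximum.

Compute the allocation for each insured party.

Total profit-interest units = 39.
Unconstrained shares: Dube 1,902,552.10; Okafor 1,556,633.54; Chaudhri 3,286,226.36.
Held at cap: Dube ($1,331,800); remaining pool $5,413,612 reallocated over remaining profit-interest units 28.
Remaining shares: Okafor 1,740,089.57 → $1,740,090; Chaudhri 3,673,522.43 → $3,673,522.

Dube: $1,331,800 · Okafor: $1,740,090 · Chaudhri: $3,673,522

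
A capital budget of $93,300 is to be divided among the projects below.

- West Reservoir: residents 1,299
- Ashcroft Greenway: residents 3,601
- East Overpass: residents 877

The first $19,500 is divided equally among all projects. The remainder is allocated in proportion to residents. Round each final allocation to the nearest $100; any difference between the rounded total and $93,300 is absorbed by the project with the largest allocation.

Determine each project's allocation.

West Reservoir: $23,100 | Ashcroft Greenway: $52,500 | East Overpass: $17,700

Equal tier: $19,500 ÷ 3 = $6,500 apiece.
Remainder $73,800 by residents (total 5,777): West Reservoir 16,594.46 → $16,600; Ashcroft Greenway 46,002.04 → $46,000; East Overpass 11,203.50 → $11,200.
Totals: West Reservoir $6,500 + $16,600 = $23,100; Ashcroft Greenway $6,500 + $46,000 = $52,500; East Overpass $6,500 + $11,200 = $17,700.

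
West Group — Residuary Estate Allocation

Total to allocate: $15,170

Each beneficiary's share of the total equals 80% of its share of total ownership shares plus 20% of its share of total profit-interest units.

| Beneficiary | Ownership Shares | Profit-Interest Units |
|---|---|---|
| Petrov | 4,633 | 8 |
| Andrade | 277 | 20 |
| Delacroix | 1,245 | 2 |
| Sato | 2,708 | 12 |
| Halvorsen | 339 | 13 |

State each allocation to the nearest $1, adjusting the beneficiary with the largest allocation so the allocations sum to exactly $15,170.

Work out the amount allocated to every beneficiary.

Totals — ownership shares 9,202, profit-interest units 55.
Combined weights (80% ownership shares + 20% profit-interest units): Petrov 0.4319; Andrade 0.0968; Delacroix 0.1155; Sato 0.2791; Halvorsen 0.0767.
Proportional shares: Petrov 6,551.51; Andrade 1,468.59; Delacroix 1,752.29; Sato 4,233.39; Halvorsen 1,164.22.
At nearest $1: Petrov $6,552; Andrade $1,469; Delacroix $1,752; Sato $4,233; Halvorsen $1,164. Sum = $15,170.
Rounded total matches; no reconciliation needed.

Petrov: $6,552; Andrade: $1,469; Delacroix: $1,752; Sato: $4,233; Halvorsen: $1,164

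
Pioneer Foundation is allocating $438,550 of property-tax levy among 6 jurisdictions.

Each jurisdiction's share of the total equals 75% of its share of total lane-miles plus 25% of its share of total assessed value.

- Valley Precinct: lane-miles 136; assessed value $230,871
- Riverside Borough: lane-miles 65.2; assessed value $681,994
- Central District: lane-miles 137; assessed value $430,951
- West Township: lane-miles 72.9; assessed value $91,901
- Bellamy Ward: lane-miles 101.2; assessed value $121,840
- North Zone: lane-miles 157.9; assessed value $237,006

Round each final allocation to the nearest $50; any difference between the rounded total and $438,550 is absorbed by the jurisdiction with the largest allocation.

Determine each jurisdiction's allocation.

Valley Precinct: $80,850 | Riverside Borough: $73,650 | Central District: $93,600 | West Township: $41,400 | Bellamy Ward: $57,100 | North Zone: $91,950

Totals — lane-miles 670.2, assessed value 1,794,563.
Blended shares (75% lane-miles + 25% assessed value): Valley Precinct 0.1844; Riverside Borough 0.1680; Central District 0.2133; West Township 0.0944; Bellamy Ward 0.1302; North Zone 0.2097.
Pro-rata amounts: Valley Precinct 80,849.30; Riverside Borough 73,663.97; Central District 93,563.81; West Township 41,391.59; Bellamy Ward 57,109.41; North Zone 91,971.92.
Rounded to nearest $50: Valley Precinct $80,850; Riverside Borough $73,650; Central District $93,550; West Township $41,400; Bellamy Ward $57,100; North Zone $91,950. Sum = $438,500.
Difference $438,550 − $438,500 = +$50 applied to largest allocation (Central District): Central District becomes $93,600.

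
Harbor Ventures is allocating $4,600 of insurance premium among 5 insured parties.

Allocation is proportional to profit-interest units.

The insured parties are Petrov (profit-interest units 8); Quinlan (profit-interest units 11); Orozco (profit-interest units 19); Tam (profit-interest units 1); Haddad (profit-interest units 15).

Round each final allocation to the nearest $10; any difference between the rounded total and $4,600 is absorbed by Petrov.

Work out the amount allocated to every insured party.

Total profit-interest units = 54.
Proportional shares: Petrov 8/54 × $4,600 = 681.48; Quinlan 11/54 × $4,600 = 937.04; Orozco 19/54 × $4,600 = 1,618.52; Tam 1/54 × $4,600 = 85.19; Haddad 15/54 × $4,600 = 1,277.78.
At nearest $10: Petrov $680; Quinlan $940; Orozco $1,620; Tam $90; Haddad $1,280. Sum = $4,610.
Difference $4,600 − $4,610 = −$10 applied to Petrov: Petrov becomes $670.

Petrov: $670 | Quinlan: $940 | Orozco: $1,620 | Tam: $90 | Haddad: $1,280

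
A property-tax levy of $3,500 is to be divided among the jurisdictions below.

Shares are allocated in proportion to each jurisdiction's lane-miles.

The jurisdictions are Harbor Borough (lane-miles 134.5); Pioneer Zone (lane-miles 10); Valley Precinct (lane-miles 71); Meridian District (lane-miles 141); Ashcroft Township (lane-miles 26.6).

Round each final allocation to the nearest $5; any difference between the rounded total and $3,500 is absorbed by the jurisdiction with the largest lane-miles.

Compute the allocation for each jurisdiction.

Lane-miles total: 383.1.
Proportional shares: Harbor Borough 134.5/383.1 × $3,500 = 1,228.79; Pioneer Zone 10/383.1 × $3,500 = 91.36; Valley Precinct 71/383.1 × $3,500 = 648.66; Meridian District 141/383.1 × $3,500 = 1,288.18; Ashcroft Township 26.6/383.1 × $3,500 = 243.02.
At nearest $5: Harbor Borough $1,230; Pioneer Zone $90; Valley Precinct $650; Meridian District $1,290; Ashcroft Township $245. Sum = $3,505.
Difference $3,500 − $3,505 = −$5 applied to largest lane-miles (Meridian District): Meridian District becomes $1,285.

Harbor Borough: $1,230; Pioneer Zone: $90; Valley Precinct: $650; Meridian District: $1,285; Ashcroft Township: $245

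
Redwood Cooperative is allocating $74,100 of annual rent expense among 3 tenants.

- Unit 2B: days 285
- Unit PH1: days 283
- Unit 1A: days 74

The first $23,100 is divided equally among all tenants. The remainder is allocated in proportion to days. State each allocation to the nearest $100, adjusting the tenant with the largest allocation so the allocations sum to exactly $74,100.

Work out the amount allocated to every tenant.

Unit 2B: $30,300; Unit PH1: $30,200; Unit 1A: $13,600

First tranche $23,100 split equally: $7,700 each.
Remainder $51,000 by days (total 642): Unit 2B 22,640.19 → $22,600; Unit PH1 22,481.31 → $22,500; Unit 1A 5,878.50 → $5,900.
Totals: Unit 2B $7,700 + $22,600 = $30,300; Unit PH1 $7,700 + $22,500 = $30,200; Unit 1A $7,700 + $5,900 = $13,600.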